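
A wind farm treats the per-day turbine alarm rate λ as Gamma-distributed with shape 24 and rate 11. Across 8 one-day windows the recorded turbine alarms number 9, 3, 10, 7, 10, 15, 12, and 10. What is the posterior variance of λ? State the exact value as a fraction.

Total count: 9 + 3 + 10 + 7 + 10 + 15 + 12 + 10 = 76.
Total exposure: 8 days.
By Gamma–Poisson conjugacy, the posterior is Gamma(α + Σx, β + Σt) = Gamma(24 + 76, 11 + 8) = Gamma(100, 19).
Posterior variance = α'/β'² = 100/361.

100/361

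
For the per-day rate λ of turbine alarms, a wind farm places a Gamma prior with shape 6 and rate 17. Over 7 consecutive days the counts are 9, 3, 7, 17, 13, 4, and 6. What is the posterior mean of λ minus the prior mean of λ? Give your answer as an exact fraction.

Total count: 9 + 3 + 7 + 17 + 13 + 4 + 6 = 59.
Total exposure: 7 days.
Gamma(α, β) with Poisson data over total exposure Σt gives posterior Gamma(α+Σx, β+Σt) = Gamma(65, 24).
Posterior mean = 65/24 = 65/24; prior mean = 6/17 = 6/17. Difference = 65/24 − 6/17 = 961/408.

961/408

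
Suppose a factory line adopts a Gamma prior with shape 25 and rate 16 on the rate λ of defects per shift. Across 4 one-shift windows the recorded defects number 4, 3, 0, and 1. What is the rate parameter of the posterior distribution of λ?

Total count: 4 + 3 + 0 + 1 = 8.
Total exposure: 4 shifts.
Posterior: α' = 25 + 8 = 33, β' = 16 + 4 = 20.

20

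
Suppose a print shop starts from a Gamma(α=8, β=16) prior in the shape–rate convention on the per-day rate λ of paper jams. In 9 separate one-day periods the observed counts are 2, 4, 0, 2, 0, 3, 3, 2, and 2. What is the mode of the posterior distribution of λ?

Total count: 2 + 4 + 0 + 2 + 0 + 3 + 3 + 2 + 2 = 18.
Total exposure: 9 days.
Posterior: α' = 8 + 18 = 26, β' = 16 + 9 = 25.
Posterior mode = (α'−1)/β' = 25/25 = 1.

1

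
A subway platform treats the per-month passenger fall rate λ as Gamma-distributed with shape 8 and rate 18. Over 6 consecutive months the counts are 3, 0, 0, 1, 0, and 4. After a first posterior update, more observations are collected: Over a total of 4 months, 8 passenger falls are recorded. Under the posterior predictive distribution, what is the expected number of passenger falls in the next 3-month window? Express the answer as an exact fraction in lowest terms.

18/7

Total count: 3 + 0 + 0 + 1 + 0 + 4 = 8.
Total exposure: 6 months.
After the first batch: Gamma(8 + 8, 18 + 6) = Gamma(16, 24).
Total count 8 over total exposure 4 months.
After the second batch: Gamma(16 + 8, 24 + 4) = Gamma(24, 28).
Predictive mean over a 3-month window = T·E[λ|data] = 3·24/28 = 18/7.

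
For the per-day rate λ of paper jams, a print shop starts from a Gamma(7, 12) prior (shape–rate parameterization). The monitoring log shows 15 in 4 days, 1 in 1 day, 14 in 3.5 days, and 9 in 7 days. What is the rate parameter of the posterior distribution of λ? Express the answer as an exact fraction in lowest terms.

55/2

Total count: 15 + 1 + 14 + 9 = 39.
Total exposure: 4 + 1 + 3.5 + 7 = 15.5 days.
By Gamma–Poisson conjugacy, the posterior is Gamma(α + Σx, β + Σt) = Gamma(7 + 39, 12 + 15.5) = Gamma(46, 55/2).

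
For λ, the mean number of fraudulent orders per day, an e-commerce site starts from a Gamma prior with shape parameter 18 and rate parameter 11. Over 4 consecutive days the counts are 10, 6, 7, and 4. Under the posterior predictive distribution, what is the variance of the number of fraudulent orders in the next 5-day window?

Total count: 10 + 6 + 7 + 4 = 27.
Total exposure: 4 days.
By Gamma–Poisson conjugacy, the posterior is Gamma(α + Σx, β + Σt) = Gamma(18 + 27, 11 + 4) = Gamma(45, 15).
The posterior predictive for a window of length T is Negative Binomial with variance T·α'·(β'+T)/β'² = 5·45·20/225 = 20.

20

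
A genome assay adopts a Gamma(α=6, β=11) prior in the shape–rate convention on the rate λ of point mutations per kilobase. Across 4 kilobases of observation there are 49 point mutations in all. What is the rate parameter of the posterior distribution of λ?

15

Total count 49 over total exposure 4 kilobases.
The Gamma prior is conjugate for the Poisson rate, so λ | data ~ Gamma(6+49, 11+4) = Gamma(55, 15).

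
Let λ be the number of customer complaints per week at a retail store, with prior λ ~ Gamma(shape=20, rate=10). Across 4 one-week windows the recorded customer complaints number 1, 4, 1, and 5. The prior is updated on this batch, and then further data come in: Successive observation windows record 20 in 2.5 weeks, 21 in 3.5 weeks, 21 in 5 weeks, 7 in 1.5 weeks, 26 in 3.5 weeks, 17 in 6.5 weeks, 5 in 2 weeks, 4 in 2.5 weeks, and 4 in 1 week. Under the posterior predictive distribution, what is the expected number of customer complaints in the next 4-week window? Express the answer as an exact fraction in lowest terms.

104/7

Total count: 1 + 4 + 1 + 5 = 11.
Total exposure: 4 weeks.
After the first batch: Gamma(20 + 11, 10 + 4) = Gamma(31, 14).
Total count: 20 + 21 + 21 + 7 + 26 + 17 + 5 + 4 + 4 = 125.
Total exposure: 2.5 + 3.5 + 5 + 1.5 + 3.5 + 6.5 + 2 + 2.5 + 1 = 28 weeks.
After the second batch: Gamma(31 + 125, 14 + 28) = Gamma(156, 42).
Predictive mean over a 4-week window = T·E[λ|data] = 4·156/42 = 104/7.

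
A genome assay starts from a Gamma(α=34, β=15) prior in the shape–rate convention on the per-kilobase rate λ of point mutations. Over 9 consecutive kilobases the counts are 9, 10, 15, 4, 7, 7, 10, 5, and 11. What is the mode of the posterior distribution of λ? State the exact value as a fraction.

37/8

Total count: 9 + 10 + 15 + 4 + 7 + 7 + 10 + 5 + 11 = 78.
Total exposure: 9 kilobases.
By Gamma–Poisson conjugacy, the posterior is Gamma(α + Σx, β + Σt) = Gamma(34 + 78, 15 + 9) = Gamma(112, 24).
Posterior mode = (α'−1)/β' = 111/24 = 37/8.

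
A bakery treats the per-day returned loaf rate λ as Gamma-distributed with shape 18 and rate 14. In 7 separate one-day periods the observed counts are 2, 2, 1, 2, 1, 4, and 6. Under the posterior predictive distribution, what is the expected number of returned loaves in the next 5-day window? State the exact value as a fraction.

60/7

Total count: 2 + 2 + 1 + 2 + 1 + 4 + 6 = 18.
Total exposure: 7 days.
Posterior: α' = 18 + 18 = 36, β' = 14 + 7 = 21.
Predictive mean over a 5-day window = T·E[λ|data] = 5·36/21 = 60/7.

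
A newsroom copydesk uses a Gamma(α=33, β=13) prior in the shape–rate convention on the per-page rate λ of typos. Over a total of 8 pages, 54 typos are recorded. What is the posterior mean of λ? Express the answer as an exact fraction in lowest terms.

29/7

Total count 54 over total exposure 8 pages.
The Gamma prior is conjugate for the Poisson rate, so λ | data ~ Gamma(33+54, 13+8) = Gamma(87, 21).
Posterior mean = α'/β' = 87/21 = 29/7.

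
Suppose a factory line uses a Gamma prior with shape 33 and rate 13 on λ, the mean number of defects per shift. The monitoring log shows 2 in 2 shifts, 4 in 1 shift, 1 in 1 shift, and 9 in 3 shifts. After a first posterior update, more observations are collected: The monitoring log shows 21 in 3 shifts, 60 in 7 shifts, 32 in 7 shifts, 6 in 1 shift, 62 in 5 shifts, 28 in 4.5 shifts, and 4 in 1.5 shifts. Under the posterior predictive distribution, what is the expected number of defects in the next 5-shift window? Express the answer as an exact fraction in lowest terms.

1310/49

Total count: 2 + 4 + 1 + 9 = 16.
Total exposure: 2 + 1 + 1 + 3 = 7 shifts.
After the first batch: Gamma(33 + 16, 13 + 7) = Gamma(49, 20).
Total count: 21 + 60 + 32 + 6 + 62 + 28 + 4 = 213.
Total exposure: 3 + 7 + 7 + 1 + 5 + 4.5 + 1.5 = 29 shifts.
After the second batch: Gamma(49 + 213, 20 + 29) = Gamma(262, 49).
Predictive mean over a 5-shift window = T·E[λ|data] = 5·262/49 = 1310/49.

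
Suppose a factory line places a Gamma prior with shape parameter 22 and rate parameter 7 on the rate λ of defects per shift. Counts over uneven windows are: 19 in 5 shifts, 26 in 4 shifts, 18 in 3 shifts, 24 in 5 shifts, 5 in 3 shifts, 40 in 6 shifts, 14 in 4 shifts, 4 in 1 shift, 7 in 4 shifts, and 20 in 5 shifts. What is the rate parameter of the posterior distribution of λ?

47

Total count: 19 + 26 + 18 + 24 + 5 + 40 + 14 + 4 + 7 + 20 = 177.
Total exposure: 5 + 4 + 3 + 5 + 3 + 6 + 4 + 1 + 4 + 5 = 40 shifts.
By Gamma–Poisson conjugacy, the posterior is Gamma(α + Σx, β + Σt) = Gamma(22 + 177, 7 + 40) = Gamma(199, 47).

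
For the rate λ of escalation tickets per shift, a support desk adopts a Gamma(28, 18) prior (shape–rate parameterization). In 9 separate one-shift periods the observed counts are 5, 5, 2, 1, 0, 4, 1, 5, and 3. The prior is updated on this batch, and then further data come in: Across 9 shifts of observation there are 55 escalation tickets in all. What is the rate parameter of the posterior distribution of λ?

36

Total count: 5 + 5 + 2 + 1 + 0 + 4 + 1 + 5 + 3 = 26.
Total exposure: 9 shifts.
After the first batch: Gamma(28 + 26, 18 + 9) = Gamma(54, 27).
Total count 55 over total exposure 9 shifts.
After the second batch: Gamma(54 + 55, 27 + 9) = Gamma(109, 36).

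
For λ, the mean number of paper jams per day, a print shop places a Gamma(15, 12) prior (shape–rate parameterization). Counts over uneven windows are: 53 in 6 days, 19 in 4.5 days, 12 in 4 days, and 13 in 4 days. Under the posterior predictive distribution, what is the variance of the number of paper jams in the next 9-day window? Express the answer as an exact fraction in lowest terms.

Total count: 53 + 19 + 12 + 13 = 97.
Total exposure: 6 + 4.5 + 4 + 4 = 18.5 days.
Gamma(α, β) with Poisson data over total exposure Σt gives posterior Gamma(α+Σx, β+Σt) = Gamma(112, 61/2).
The posterior predictive for a window of length T is Negative Binomial with variance T·α'·(β'+T)/β'² = 9·112·(79/2)/(3721/4) = 159264/3721.

159264/3721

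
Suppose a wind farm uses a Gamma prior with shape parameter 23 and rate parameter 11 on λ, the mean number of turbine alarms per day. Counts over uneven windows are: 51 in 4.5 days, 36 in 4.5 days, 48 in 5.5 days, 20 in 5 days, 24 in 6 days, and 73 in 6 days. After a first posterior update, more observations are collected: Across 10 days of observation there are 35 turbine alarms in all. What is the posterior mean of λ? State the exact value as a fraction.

Total count: 51 + 36 + 48 + 20 + 24 + 73 = 252.
Total exposure: 4.5 + 4.5 + 5.5 + 5 + 6 + 6 = 31.5 days.
After the first batch: Gamma(23 + 252, 11 + 31.5) = Gamma(275, 85/2).
Total count 35 over total exposure 10 days.
After the second batch: Gamma(275 + 35, 85/2 + 10) = Gamma(310, 105/2).
Posterior mean = α'/β' = 310/(105/2) = 124/21.

124/21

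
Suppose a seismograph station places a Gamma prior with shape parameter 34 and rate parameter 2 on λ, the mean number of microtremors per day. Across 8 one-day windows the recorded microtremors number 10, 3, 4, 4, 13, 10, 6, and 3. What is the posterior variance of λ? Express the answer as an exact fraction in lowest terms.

87/100

Total count: 10 + 3 + 4 + 4 + 13 + 10 + 6 + 3 = 53.
Total exposure: 8 days.
The Gamma prior is conjugate for the Poisson rate, so λ | data ~ Gamma(34+53, 2+8) = Gamma(87, 10).
Posterior variance = α'/β'² = 87/100.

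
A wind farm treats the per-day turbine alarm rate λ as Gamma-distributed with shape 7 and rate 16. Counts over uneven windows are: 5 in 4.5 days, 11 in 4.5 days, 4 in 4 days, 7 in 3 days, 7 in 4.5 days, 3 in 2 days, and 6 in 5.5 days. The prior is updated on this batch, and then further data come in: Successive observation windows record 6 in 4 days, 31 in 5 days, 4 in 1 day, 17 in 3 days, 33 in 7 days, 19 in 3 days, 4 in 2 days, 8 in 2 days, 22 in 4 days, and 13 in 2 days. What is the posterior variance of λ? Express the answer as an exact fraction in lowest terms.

Total count: 5 + 11 + 4 + 7 + 7 + 3 + 6 = 43.
Total exposure: 4.5 + 4.5 + 4 + 3 + 4.5 + 2 + 5.5 = 28 days.
After the first batch: Gamma(7 + 43, 16 + 28) = Gamma(50, 44).
Total count: 6 + 31 + 4 + 17 + 33 + 19 + 4 + 8 + 22 + 13 = 157.
Total exposure: 4 + 5 + 1 + 3 + 7 + 3 + 2 + 2 + 4 + 2 = 33 days.
After the second batch: Gamma(50 + 157, 44 + 33) = Gamma(207, 77).
Posterior variance = α'/β'² = 207/5929.

207/5929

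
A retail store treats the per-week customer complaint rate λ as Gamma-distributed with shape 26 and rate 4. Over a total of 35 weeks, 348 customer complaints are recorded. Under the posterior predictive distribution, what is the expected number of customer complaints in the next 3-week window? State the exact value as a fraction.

374/13

Total count 348 over total exposure 35 weeks.
Posterior: α' = 26 + 348 = 374, β' = 4 + 35 = 39.
Predictive mean over a 3-week window = T·E[λ|data] = 3·374/39 = 374/13.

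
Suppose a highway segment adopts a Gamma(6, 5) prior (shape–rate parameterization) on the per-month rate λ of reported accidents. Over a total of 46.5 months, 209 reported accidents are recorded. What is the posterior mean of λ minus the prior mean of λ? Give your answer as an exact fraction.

1532/515

Total count 209 over total exposure 46.5 months.
Posterior: α' = 6 + 209 = 215, β' = 5 + 46.5 = 103/2.
Posterior mean = 215/(103/2) = 430/103; prior mean = 6/5 = 6/5. Difference = 430/103 − 6/5 = 1532/515.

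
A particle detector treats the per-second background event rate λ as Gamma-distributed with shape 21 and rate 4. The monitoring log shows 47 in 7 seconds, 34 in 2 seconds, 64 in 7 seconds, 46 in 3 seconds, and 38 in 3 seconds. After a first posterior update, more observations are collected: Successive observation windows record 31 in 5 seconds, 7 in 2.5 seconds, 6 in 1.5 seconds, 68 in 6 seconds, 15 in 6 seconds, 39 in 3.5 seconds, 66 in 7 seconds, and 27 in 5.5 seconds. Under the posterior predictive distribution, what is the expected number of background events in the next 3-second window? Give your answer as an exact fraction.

509/21

Total count: 47 + 34 + 64 + 46 + 38 = 229.
Total exposure: 7 + 2 + 7 + 3 + 3 = 22 seconds.
After the first batch: Gamma(21 + 229, 4 + 22) = Gamma(250, 26).
Total count: 31 + 7 + 6 + 68 + 15 + 39 + 66 + 27 = 259.
Total exposure: 5 + 2.5 + 1.5 + 6 + 6 + 3.5 + 7 + 5.5 = 37 seconds.
After the second batch: Gamma(250 + 259, 26 + 37) = Gamma(509, 63).
Predictive mean over a 3-second window = T·E[λ|data] = 3·509/63 = 509/21.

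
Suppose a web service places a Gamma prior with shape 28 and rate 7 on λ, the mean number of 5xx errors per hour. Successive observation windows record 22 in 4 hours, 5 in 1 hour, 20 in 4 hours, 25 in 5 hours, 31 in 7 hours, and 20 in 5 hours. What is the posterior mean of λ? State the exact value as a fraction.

Total count: 22 + 5 + 20 + 25 + 31 + 20 = 123.
Total exposure: 4 + 1 + 4 + 5 + 7 + 5 = 26 hours.
The Gamma prior is conjugate for the Poisson rate, so λ | data ~ Gamma(28+123, 7+26) = Gamma(151, 33).
Posterior mean = α'/β' = 151/33.

151/33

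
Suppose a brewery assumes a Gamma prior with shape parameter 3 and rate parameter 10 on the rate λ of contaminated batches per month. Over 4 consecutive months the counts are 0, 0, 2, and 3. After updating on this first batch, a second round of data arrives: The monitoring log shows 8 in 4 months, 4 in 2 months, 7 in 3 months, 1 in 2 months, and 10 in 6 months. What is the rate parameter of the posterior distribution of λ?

Total count: 0 + 0 + 2 + 3 = 5.
Total exposure: 4 months.
After the first batch: Gamma(3 + 5, 10 + 4) = Gamma(8, 14).
Total count: 8 + 4 + 7 + 1 + 10 = 30.
Total exposure: 4 + 2 + 3 + 2 + 6 = 17 months.
After the second batch: Gamma(8 + 30, 14 + 17) = Gamma(38, 31).

31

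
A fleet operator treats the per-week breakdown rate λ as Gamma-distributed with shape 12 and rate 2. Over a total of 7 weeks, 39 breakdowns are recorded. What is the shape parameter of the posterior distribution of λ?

Total count 39 over total exposure 7 weeks.
Conjugate update: add total count to the shape and total exposure to the rate, giving Gamma(51, 9).

51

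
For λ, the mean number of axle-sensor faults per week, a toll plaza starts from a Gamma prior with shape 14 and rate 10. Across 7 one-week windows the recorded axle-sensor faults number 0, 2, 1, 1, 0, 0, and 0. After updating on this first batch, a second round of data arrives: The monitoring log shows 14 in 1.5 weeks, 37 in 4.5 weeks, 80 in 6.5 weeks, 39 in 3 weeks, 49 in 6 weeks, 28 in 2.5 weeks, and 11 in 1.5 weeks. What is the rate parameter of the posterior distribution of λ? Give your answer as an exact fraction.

Total count: 0 + 2 + 1 + 1 + 0 + 0 + 0 = 4.
Total exposure: 7 weeks.
After the first batch: Gamma(14 + 4, 10 + 7) = Gamma(18, 17).
Total count: 14 + 37 + 80 + 39 + 49 + 28 + 11 = 258.
Total exposure: 1.5 + 4.5 + 6.5 + 3 + 6 + 2.5 + 1.5 = 25.5 weeks.
After the second batch: Gamma(18 + 258, 17 + 25.5) = Gamma(276, 85/2).

85/2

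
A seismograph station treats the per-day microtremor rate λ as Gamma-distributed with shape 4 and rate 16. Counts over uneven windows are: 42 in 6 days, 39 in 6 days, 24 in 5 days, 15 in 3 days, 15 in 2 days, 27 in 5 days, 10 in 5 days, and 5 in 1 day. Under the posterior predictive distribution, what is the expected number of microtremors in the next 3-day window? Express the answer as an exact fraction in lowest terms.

Total count: 42 + 39 + 24 + 15 + 15 + 27 + 10 + 5 = 177.
Total exposure: 6 + 6 + 5 + 3 + 2 + 5 + 5 + 1 = 33 days.
Conjugate update: add total count to the shape and total exposure to the rate, giving Gamma(181, 49).
Predictive mean over a 3-day window = T·E[λ|data] = 3·181/49 = 543/49.

543/49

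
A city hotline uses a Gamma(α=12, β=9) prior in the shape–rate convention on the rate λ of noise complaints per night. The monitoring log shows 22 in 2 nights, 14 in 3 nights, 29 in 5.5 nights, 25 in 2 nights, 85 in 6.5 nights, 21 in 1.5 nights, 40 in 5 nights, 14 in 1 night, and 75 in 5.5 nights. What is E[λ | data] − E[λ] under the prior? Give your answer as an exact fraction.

847/123

Total count: 22 + 14 + 29 + 25 + 85 + 21 + 40 + 14 + 75 = 325.
Total exposure: 2 + 3 + 5.5 + 2 + 6.5 + 1.5 + 5 + 1 + 5.5 = 32 nights.
Conjugate update: add total count to the shape and total exposure to the rate, giving Gamma(337, 41).
Posterior mean = 337/41 = 337/41; prior mean = 12/9 = 4/3. Difference = 337/41 − 4/3 = 847/123.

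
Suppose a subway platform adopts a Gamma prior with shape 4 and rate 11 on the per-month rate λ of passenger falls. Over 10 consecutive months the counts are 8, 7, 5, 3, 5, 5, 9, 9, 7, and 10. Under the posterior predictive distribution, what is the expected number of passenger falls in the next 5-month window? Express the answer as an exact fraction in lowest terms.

Total count: 8 + 7 + 5 + 3 + 5 + 5 + 9 + 9 + 7 + 10 = 68.
Total exposure: 10 months.
Conjugate update: add total count to the shape and total exposure to the rate, giving Gamma(72, 21).
Predictive mean over a 5-month window = T·E[λ|data] = 5·72/21 = 120/7.

120/7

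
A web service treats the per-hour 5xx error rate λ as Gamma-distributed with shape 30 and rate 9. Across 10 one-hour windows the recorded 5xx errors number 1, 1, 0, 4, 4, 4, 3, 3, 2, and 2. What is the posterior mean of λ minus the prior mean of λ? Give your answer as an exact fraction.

-28/57

Total count: 1 + 1 + 0 + 4 + 4 + 4 + 3 + 3 + 2 + 2 = 24.
Total exposure: 10 hours.
Conjugate update: add total count to the shape and total exposure to the rate, giving Gamma(54, 19).
Posterior mean = 54/19 = 54/19; prior mean = 30/9 = 10/3. Difference = 54/19 − 10/3 = -28/57.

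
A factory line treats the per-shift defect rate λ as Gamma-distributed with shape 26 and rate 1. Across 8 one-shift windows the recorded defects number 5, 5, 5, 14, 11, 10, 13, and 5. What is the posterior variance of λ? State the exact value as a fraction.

Total count: 5 + 5 + 5 + 14 + 11 + 10 + 13 + 5 = 68.
Total exposure: 8 shifts.
Posterior: α' = 26 + 68 = 94, β' = 1 + 8 = 9.
Posterior variance = α'/β'² = 94/81.

94/81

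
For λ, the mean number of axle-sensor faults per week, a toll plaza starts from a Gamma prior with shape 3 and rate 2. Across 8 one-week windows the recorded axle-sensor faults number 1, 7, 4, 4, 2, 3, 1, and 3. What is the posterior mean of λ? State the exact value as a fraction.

14/5

Total count: 1 + 7 + 4 + 4 + 2 + 3 + 1 + 3 = 25.
Total exposure: 8 weeks.
Conjugate update: add total count to the shape and total exposure to the rate, giving Gamma(28, 10).
Posterior mean = α'/β' = 28/10 = 14/5.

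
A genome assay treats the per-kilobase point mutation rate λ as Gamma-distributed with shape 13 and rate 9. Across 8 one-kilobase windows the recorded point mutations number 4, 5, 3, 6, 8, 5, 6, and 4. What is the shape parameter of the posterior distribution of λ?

54

Total count: 4 + 5 + 3 + 6 + 8 + 5 + 6 + 4 = 41.
Total exposure: 8 kilobases.
Conjugate update: add total count to the shape and total exposure to the rate, giving Gamma(54, 17).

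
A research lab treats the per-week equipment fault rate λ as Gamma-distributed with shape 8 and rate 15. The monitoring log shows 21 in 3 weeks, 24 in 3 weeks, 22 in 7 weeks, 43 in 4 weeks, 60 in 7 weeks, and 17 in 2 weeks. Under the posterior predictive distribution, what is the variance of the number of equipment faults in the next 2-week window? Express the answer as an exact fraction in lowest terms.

16770/1681

Total count: 21 + 24 + 22 + 43 + 60 + 17 = 187.
Total exposure: 3 + 3 + 7 + 4 + 7 + 2 = 26 weeks.
Gamma(α, β) with Poisson data over total exposure Σt gives posterior Gamma(α+Σx, β+Σt) = Gamma(195, 41).
The posterior predictive for a window of length T is Negative Binomial with variance T·α'·(β'+T)/β'² = 2·195·43/1681 = 16770/1681.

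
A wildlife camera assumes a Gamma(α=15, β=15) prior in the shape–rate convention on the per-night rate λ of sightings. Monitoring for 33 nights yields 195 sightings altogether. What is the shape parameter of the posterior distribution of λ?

Total count 195 over total exposure 33 nights.
Gamma(α, β) with Poisson data over total exposure Σt gives posterior Gamma(α+Σx, β+Σt) = Gamma(210, 48).

210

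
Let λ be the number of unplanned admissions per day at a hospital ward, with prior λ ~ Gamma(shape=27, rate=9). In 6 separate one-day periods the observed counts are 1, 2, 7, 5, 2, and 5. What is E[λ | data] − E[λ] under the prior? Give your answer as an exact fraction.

Total count: 1 + 2 + 7 + 5 + 2 + 5 = 22.
Total exposure: 6 days.
By Gamma–Poisson conjugacy, the posterior is Gamma(α + Σx, β + Σt) = Gamma(27 + 22, 9 + 6) = Gamma(49, 15).
Posterior mean = 49/15 = 49/15; prior mean = 27/9 = 3. Difference = 49/15 − 3 = 4/15.

4/15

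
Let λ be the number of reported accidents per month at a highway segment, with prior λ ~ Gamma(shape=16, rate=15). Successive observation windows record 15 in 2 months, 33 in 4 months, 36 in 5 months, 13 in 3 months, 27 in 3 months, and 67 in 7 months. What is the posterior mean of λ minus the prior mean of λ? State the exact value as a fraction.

Total count: 15 + 33 + 36 + 13 + 27 + 67 = 191.
Total exposure: 2 + 4 + 5 + 3 + 3 + 7 = 24 months.
Posterior: α' = 16 + 191 = 207, β' = 15 + 24 = 39.
Posterior mean = 207/39 = 69/13; prior mean = 16/15 = 16/15. Difference = 69/13 − 16/15 = 827/195.

827/195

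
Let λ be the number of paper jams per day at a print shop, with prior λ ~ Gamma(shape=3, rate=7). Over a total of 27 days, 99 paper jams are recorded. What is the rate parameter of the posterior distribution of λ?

34

Total count 99 over total exposure 27 days.
By Gamma–Poisson conjugacy, the posterior is Gamma(α + Σx, β + Σt) = Gamma(3 + 99, 7 + 27) = Gamma(102, 34).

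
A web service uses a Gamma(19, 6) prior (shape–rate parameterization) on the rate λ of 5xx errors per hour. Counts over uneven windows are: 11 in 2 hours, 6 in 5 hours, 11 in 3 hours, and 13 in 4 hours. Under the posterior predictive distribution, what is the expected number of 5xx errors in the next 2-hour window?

6

Total count: 11 + 6 + 11 + 13 = 41.
Total exposure: 2 + 5 + 3 + 4 = 14 hours.
Gamma(α, β) with Poisson data over total exposure Σt gives posterior Gamma(α+Σx, β+Σt) = Gamma(60, 20).
Predictive mean over a 2-hour window = T·E[λ|data] = 2·60/20 = 6.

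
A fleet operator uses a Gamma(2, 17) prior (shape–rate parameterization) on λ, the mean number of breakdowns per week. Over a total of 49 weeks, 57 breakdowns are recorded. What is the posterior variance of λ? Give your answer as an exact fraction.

Total count 57 over total exposure 49 weeks.
Conjugate update: add total count to the shape and total exposure to the rate, giving Gamma(59, 66).
Posterior variance = α'/β'² = 59/4356.

59/4356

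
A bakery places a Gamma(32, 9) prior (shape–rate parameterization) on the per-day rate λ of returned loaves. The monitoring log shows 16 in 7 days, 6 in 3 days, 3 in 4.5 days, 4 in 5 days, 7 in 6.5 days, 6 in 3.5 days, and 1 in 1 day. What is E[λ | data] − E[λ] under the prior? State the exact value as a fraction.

Total count: 16 + 6 + 3 + 4 + 7 + 6 + 1 = 43.
Total exposure: 7 + 3 + 4.5 + 5 + 6.5 + 3.5 + 1 = 30.5 days.
Conjugate update: add total count to the shape and total exposure to the rate, giving Gamma(75, 79/2).
Posterior mean = 75/(79/2) = 150/79; prior mean = 32/9 = 32/9. Difference = 150/79 − 32/9 = -1178/711.

-1178/711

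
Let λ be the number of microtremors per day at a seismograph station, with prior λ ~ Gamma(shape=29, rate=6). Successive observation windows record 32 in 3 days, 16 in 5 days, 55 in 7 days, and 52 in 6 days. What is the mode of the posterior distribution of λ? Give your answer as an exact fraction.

Total count: 32 + 16 + 55 + 52 = 155.
Total exposure: 3 + 5 + 7 + 6 = 21 days.
By Gamma–Poisson conjugacy, the posterior is Gamma(α + Σx, β + Σt) = Gamma(29 + 155, 6 + 21) = Gamma(184, 27).
Posterior mode = (α'−1)/β' = 183/27 = 61/9.

61/9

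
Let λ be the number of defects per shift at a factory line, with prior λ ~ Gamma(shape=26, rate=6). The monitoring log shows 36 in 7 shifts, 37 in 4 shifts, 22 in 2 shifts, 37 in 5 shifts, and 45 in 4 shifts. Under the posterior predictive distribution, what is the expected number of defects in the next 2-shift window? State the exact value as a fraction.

29/2

Total count: 36 + 37 + 22 + 37 + 45 = 177.
Total exposure: 7 + 4 + 2 + 5 + 4 = 22 shifts.
The Gamma prior is conjugate for the Poisson rate, so λ | data ~ Gamma(26+177, 6+22) = Gamma(203, 28).
Predictive mean over a 2-shift window = T·E[λ|data] = 2·203/28 = 29/2.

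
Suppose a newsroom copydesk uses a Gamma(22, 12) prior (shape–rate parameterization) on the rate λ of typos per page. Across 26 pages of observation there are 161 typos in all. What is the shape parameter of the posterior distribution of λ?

183

Total count 161 over total exposure 26 pages.
The Gamma prior is conjugate for the Poisson rate, so λ | data ~ Gamma(22+161, 12+26) = Gamma(183, 38).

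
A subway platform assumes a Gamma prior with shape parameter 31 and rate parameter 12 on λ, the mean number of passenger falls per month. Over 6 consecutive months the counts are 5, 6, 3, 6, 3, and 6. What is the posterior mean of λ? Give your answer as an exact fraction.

10/3

Total count: 5 + 6 + 3 + 6 + 3 + 6 = 29.
Total exposure: 6 months.
The Gamma prior is conjugate for the Poisson rate, so λ | data ~ Gamma(31+29, 12+6) = Gamma(60, 18).
Posterior mean = α'/β' = 60/18 = 10/3.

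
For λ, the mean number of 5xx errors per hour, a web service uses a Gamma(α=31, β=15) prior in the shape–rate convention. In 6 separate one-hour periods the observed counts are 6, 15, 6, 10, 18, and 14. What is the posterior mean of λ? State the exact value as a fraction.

Total count: 6 + 15 + 6 + 10 + 18 + 14 = 69.
Total exposure: 6 hours.
By Gamma–Poisson conjugacy, the posterior is Gamma(α + Σx, β + Σt) = Gamma(31 + 69, 15 + 6) = Gamma(100, 21).
Posterior mean = α'/β' = 100/21.

100/21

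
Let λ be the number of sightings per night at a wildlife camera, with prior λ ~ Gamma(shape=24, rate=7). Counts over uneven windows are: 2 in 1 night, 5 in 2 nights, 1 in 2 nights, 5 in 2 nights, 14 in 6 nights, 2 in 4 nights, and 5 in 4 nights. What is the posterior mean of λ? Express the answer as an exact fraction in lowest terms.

29/14

Total count: 2 + 5 + 1 + 5 + 14 + 2 + 5 = 34.
Total exposure: 1 + 2 + 2 + 2 + 6 + 4 + 4 = 21 nights.
Conjugate update: add total count to the shape and total exposure to the rate, giving Gamma(58, 28).
Posterior mean = α'/β' = 58/28 = 29/14.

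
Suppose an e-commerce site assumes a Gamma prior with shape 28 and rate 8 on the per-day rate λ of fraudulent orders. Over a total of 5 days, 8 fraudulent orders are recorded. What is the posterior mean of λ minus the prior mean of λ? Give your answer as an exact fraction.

Total count 8 over total exposure 5 days.
Posterior: α' = 28 + 8 = 36, β' = 8 + 5 = 13.
Posterior mean = 36/13 = 36/13; prior mean = 28/8 = 7/2. Difference = 36/13 − 7/2 = -19/26.

-19/26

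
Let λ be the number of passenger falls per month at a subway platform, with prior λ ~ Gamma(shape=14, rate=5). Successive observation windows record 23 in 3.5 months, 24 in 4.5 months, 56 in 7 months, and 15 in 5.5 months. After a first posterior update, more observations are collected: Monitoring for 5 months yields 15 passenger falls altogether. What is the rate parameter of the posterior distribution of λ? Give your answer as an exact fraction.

Total count: 23 + 24 + 56 + 15 = 118.
Total exposure: 3.5 + 4.5 + 7 + 5.5 = 20.5 months.
After the first batch: Gamma(14 + 118, 5 + 20.5) = Gamma(132, 51/2).
Total count 15 over total exposure 5 months.
After the second batch: Gamma(132 + 15, 51/2 + 5) = Gamma(147, 61/2).

61/2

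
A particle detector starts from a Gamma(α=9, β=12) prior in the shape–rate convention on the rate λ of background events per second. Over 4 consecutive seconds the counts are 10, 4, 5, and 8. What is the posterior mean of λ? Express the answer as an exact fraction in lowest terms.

9/4

Total count: 10 + 4 + 5 + 8 = 27.
Total exposure: 4 seconds.
Gamma(α, β) with Poisson data over total exposure Σt gives posterior Gamma(α+Σx, β+Σt) = Gamma(36, 16).
Posterior mean = α'/β' = 36/16 = 9/4.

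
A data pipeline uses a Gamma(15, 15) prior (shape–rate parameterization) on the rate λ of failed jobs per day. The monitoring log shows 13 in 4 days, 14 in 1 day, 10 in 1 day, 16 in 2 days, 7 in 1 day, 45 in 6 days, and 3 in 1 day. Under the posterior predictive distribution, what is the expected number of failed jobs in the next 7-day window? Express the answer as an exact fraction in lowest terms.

861/31

Total count: 13 + 14 + 10 + 16 + 7 + 45 + 3 = 108.
Total exposure: 4 + 1 + 1 + 2 + 1 + 6 + 1 = 16 days.
Posterior: α' = 15 + 108 = 123, β' = 15 + 16 = 31.
Predictive mean over a 7-day window = T·E[λ|data] = 7·123/31 = 861/31.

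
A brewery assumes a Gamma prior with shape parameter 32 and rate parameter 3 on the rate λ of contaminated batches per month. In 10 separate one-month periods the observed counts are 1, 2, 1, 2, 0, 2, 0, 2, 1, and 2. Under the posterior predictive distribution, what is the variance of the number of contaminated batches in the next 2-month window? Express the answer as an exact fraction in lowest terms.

1350/169

Total count: 1 + 2 + 1 + 2 + 0 + 2 + 0 + 2 + 1 + 2 = 13.
Total exposure: 10 months.
Posterior: α' = 32 + 13 = 45, β' = 3 + 10 = 13.
The posterior predictive for a window of length T is Negative Binomial with variance T·α'·(β'+T)/β'² = 2·45·15/169 = 1350/169.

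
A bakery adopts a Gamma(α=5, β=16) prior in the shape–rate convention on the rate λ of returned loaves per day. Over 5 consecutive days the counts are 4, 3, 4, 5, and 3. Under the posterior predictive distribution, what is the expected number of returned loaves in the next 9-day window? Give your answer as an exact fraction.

72/7

Total count: 4 + 3 + 4 + 5 + 3 = 19.
Total exposure: 5 days.
Gamma(α, β) with Poisson data over total exposure Σt gives posterior Gamma(α+Σx, β+Σt) = Gamma(24, 21).
Predictive mean over a 9-day window = T·E[λ|data] = 9·24/21 = 72/7.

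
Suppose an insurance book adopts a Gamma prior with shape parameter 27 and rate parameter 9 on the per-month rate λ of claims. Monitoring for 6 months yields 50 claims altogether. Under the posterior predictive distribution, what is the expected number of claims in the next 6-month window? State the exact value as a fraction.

154/5

Total count 50 over total exposure 6 months.
The Gamma prior is conjugate for the Poisson rate, so λ | data ~ Gamma(27+50, 9+6) = Gamma(77, 15).
Predictive mean over a 6-month window = T·E[λ|data] = 6·77/15 = 154/5.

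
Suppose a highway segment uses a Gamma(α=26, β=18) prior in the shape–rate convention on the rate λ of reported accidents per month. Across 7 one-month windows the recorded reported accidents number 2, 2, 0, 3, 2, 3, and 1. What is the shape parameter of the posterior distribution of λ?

39

Total count: 2 + 2 + 0 + 3 + 2 + 3 + 1 = 13.
Total exposure: 7 months.
Conjugate update: add total count to the shape and total exposure to the rate, giving Gamma(39, 25).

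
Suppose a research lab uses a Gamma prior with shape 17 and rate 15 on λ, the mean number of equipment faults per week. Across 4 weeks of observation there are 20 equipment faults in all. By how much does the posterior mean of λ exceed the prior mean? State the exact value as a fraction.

Total count 20 over total exposure 4 weeks.
The Gamma prior is conjugate for the Poisson rate, so λ | data ~ Gamma(17+20, 15+4) = Gamma(37, 19).
Posterior mean = 37/19 = 37/19; prior mean = 17/15 = 17/15. Difference = 37/19 − 17/15 = 232/285.

232/285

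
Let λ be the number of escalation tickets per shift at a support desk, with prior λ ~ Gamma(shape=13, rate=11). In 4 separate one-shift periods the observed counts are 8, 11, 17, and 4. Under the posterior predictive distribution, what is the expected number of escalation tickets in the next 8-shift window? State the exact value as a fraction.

Total count: 8 + 11 + 17 + 4 = 40.
Total exposure: 4 shifts.
Conjugate update: add total count to the shape and total exposure to the rate, giving Gamma(53, 15).
Predictive mean over an 8-shift window = T·E[λ|data] = 8·53/15 = 424/15.

424/15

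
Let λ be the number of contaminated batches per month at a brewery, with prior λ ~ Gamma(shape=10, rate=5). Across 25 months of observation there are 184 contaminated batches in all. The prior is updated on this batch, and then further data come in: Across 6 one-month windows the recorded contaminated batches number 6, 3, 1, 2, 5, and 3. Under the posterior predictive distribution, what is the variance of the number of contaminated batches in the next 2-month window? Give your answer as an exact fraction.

Total count 184 over total exposure 25 months.
After the first batch: Gamma(10 + 184, 5 + 25) = Gamma(194, 30).
Total count: 6 + 3 + 1 + 2 + 5 + 3 = 20.
Total exposure: 6 months.
After the second batch: Gamma(194 + 20, 30 + 6) = Gamma(214, 36).
The posterior predictive for a window of length T is Negative Binomial with variance T·α'·(β'+T)/β'² = 2·214·38/1296 = 2033/162.

2033/162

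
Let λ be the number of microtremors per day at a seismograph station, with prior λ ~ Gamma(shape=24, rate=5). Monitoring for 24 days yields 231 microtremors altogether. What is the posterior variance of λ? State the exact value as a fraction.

Total count 231 over total exposure 24 days.
Conjugate update: add total count to the shape and total exposure to the rate, giving Gamma(255, 29).
Posterior variance = α'/β'² = 255/841.

255/841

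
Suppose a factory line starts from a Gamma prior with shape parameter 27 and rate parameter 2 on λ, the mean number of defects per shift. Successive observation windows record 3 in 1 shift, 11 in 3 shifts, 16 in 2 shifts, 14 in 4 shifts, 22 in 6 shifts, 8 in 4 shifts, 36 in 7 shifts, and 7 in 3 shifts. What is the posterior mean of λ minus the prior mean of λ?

-9

Total count: 3 + 11 + 16 + 14 + 22 + 8 + 36 + 7 = 117.
Total exposure: 1 + 3 + 2 + 4 + 6 + 4 + 7 + 3 = 30 shifts.
Gamma(α, β) with Poisson data over total exposure Σt gives posterior Gamma(α+Σx, β+Σt) = Gamma(144, 32).
Posterior mean = 144/32 = 9/2; prior mean = 27/2 = 27/2. Difference = 9/2 − 27/2 = -9.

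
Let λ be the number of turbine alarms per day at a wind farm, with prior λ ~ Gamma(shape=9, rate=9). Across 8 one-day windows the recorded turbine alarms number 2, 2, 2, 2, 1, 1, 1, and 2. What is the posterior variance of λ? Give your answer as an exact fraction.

Total count: 2 + 2 + 2 + 2 + 1 + 1 + 1 + 2 = 13.
Total exposure: 8 days.
Posterior: α' = 9 + 13 = 22, β' = 9 + 8 = 17.
Posterior variance = α'/β'² = 22/289.

22/289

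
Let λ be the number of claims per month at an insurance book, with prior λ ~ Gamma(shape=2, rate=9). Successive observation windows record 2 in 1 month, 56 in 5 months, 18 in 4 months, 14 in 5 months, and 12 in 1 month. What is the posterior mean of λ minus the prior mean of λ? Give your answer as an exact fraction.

886/225

Total count: 2 + 56 + 18 + 14 + 12 = 102.
Total exposure: 1 + 5 + 4 + 5 + 1 = 16 months.
Gamma(α, β) with Poisson data over total exposure Σt gives posterior Gamma(α+Σx, β+Σt) = Gamma(104, 25).
Posterior mean = 104/25 = 104/25; prior mean = 2/9 = 2/9. Difference = 104/25 − 2/9 = 886/225.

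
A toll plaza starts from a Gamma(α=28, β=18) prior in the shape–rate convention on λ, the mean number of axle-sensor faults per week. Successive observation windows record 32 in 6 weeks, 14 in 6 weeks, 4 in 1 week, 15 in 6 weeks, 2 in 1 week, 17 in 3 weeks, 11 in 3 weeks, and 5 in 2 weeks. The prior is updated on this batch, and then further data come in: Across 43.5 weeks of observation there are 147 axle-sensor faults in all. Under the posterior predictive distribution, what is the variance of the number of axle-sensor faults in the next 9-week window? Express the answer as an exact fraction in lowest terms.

975150/32041

Total count: 32 + 14 + 4 + 15 + 2 + 17 + 11 + 5 = 100.
Total exposure: 6 + 6 + 1 + 6 + 1 + 3 + 3 + 2 = 28 weeks.
After the first batch: Gamma(28 + 100, 18 + 28) = Gamma(128, 46).
Total count 147 over total exposure 43.5 weeks.
After the second batch: Gamma(128 + 147, 46 + 43.5) = Gamma(275, 179/2).
The posterior predictive for a window of length T is Negative Binomial with variance T·α'·(β'+T)/β'² = 9·275·(197/2)/(32041/4) = 975150/32041.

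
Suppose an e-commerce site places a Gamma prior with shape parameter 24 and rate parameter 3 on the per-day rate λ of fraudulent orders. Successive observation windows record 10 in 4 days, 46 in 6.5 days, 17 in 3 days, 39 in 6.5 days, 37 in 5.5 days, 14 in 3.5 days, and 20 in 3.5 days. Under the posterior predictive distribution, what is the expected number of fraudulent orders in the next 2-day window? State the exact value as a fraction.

828/71

Total count: 10 + 46 + 17 + 39 + 37 + 14 + 20 = 183.
Total exposure: 4 + 6.5 + 3 + 6.5 + 5.5 + 3.5 + 3.5 = 32.5 days.
Conjugate update: add total count to the shape and total exposure to the rate, giving Gamma(207, 71/2).
Predictive mean over a 2-day window = T·E[λ|data] = 2·207/(71/2) = 828/71.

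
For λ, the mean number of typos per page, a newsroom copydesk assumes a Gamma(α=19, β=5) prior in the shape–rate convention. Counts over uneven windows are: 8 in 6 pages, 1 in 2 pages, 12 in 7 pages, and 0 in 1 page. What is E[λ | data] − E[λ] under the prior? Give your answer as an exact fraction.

-199/105

Total count: 8 + 1 + 12 + 0 = 21.
Total exposure: 6 + 2 + 7 + 1 = 16 pages.
Gamma(α, β) with Poisson data over total exposure Σt gives posterior Gamma(α+Σx, β+Σt) = Gamma(40, 21).
Posterior mean = 40/21 = 40/21; prior mean = 19/5 = 19/5. Difference = 40/21 − 19/5 = -199/105.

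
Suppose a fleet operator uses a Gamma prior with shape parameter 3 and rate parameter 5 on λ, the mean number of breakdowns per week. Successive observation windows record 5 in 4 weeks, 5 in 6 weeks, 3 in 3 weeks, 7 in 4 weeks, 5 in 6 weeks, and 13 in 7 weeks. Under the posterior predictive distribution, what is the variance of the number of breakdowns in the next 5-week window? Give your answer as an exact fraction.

328/49

Total count: 5 + 5 + 3 + 7 + 5 + 13 = 38.
Total exposure: 4 + 6 + 3 + 4 + 6 + 7 = 30 weeks.
Posterior: α' = 3 + 38 = 41, β' = 5 + 30 = 35.
The posterior predictive for a window of length T is Negative Binomial with variance T·α'·(β'+T)/β'² = 5·41·40/1225 = 328/49.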